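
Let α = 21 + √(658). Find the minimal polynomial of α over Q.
m_α(x) = x^2 - 42x - 217

From α - 21 = √(658), squaring gives (α - 21)^2 = 658, i.e. α^2 - 42α + 441 = 658, so α^2 - 42α - 217 = 0. The discriminant of x^2 - 42x - 217 is (-42)^2 - 4·(-217) = 1764 + 868 = 2632, and 4·(658) is not a perfect square in Q since 658 is squarefree and ≠ 1. Hence x^2 - 42x - 217 is irreducible over Q and is the minimal polynomial of α.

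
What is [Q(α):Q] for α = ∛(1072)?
[Q(α):Q] = 3

The minimal polynomial of α is x^3 - 1072, irreducible over Q since 1072 is not a perfect cube (so x^3 - 1072 has no rational root). Hence [Q(α):Q] = deg(m_α) = 3.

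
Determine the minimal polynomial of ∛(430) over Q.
m_α(x) = x^3 - 430

α satisfies α^3 = 430, so x^3 - 430 annihilates α. By the rational root test, a rational root p/q (in lowest terms) of x^3 - 430 would satisfy p^3 = 430 q^3, forcing q = 1 and p^3 = 430; but 430 is not a perfect cube, contradiction. A monic cubic over Q with no rational root is irreducible (any nontrivial factorization would include a linear factor). Hence x^3 - 430 is the minimal polynomial of α, and in particular [Q(α):Q] = 3.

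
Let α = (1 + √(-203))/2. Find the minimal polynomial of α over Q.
m_α(x) = x^2 - x + 51

From 2α - 1 = √(-203), squaring gives (2α - 1)^2 = -203, i.e. 4α^2 - 4α + 1 = -203, so α^2 - α + (1 + 203)/4 = 0. Since -203 ≡ 1 (mod 4), (1 + 203)/4 = 51 ∈ Z. The polynomial x^2 - x + 51 has discriminant 1 - 4·(51) = -203, which is not a perfect square in Q (d = -203 is squarefree and ≠ 1), so x^2 - x + 51 is irreducible over Q. It is the minimal polynomial of α.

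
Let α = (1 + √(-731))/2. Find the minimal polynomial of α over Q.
m_α(x) = x^2 - x + 183

From 2α - 1 = √(-731), squaring gives (2α - 1)^2 = -731, i.e. 4α^2 - 4α + 1 = -731, so α^2 - α + (1 + 731)/4 = 0. Since -731 ≡ 1 (mod 4), (1 + 731)/4 = 183 ∈ Z. The polynomial x^2 - x + 183 has discriminant 1 - 4·(183) = -731, which is not a perfect square in Q (d = -731 is squarefree and ≠ 1), so x^2 - x + 183 is irreducible over Q. It is the minimal polynomial of α.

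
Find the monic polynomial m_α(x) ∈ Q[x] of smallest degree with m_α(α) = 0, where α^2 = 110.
m_α(x) = x^2 - 110

α satisfies α^2 - 110 = 0, so x^2 - 110 annihilates α. Since d = 110 is squarefree and ≠ 1, it is not a perfect square in Q, so x^2 - 110 has no rational root and is therefore irreducible over Q (a degree-2 polynomial over a field is irreducible iff it has no root). Hence m_α(x) = x^2 - 110.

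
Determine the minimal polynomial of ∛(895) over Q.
m_α(x) = x^3 - 895

α satisfies α^3 = 895, so x^3 - 895 annihilates α. By the rational root test, a rational root p/q (in lowest terms) of x^3 - 895 would satisfy p^3 = 895 q^3, forcing q = 1 and p^3 = 895; but 895 is not a perfect cube, contradiction. A monic cubic over Q with no rational root is irreducible (any nontrivial factorization would include a linear factor). Hence x^3 - 895 is the minimal polynomial of α, and in particular [Q(α):Q] = 3.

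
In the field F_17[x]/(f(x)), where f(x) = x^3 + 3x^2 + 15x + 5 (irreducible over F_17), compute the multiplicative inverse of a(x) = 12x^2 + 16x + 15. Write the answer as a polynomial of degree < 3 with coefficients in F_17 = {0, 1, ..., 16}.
a(x)^(-1) ≡ x^2 + 5x + 10 (mod f(x))

Since f is irreducible over F_17, F_17[x]/(f) is a field and a(x) ≠ 0 has an inverse. Apply the extended Euclidean algorithm to f(x) and a(x) in F_17[x]: f(x) = (10x + 11)·a(x) + (12x + 10);  a(x) = (x + 9)·(12x + 10) + (10). The last nonzero remainder is the constant 10 = gcd(f, a) in F_17. Back-substituting through the division chain expresses 10 = s(x)·a(x) + t(x)·f(x) with s(x) ≡ 10x^2 + 16x + 15 (mod f), so (10x^2 + 16x + 15)·a(x) ≡ 10 (mod f). Multiplying by 10^(-1) ≡ 12 in F_17 gives a(x)^(-1) ≡ 12·(10x^2 + 16x + 15) ≡ x^2 + 5x + 10 (mod f). Check: (12x^2 + 16x + 15)·(x^2 + 5x + 10) = 12x^4 + 8x^3 + 11x^2 + 14x + 14 ≡ 1 (mod x^3 + 3x^2 + 15x + 5).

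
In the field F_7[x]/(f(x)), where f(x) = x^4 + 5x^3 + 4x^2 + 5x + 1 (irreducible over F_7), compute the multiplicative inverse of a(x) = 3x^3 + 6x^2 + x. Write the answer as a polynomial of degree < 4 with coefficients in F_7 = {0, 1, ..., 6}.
a(x)^(-1) ≡ 6x^3 + 4x^2 + 2x + 2 (mod f(x))

Since f is irreducible over F_7, F_7[x]/(f) is a field and a(x) ≠ 0 has an inverse. Apply the extended Euclidean algorithm to f(x) and a(x) in F_7[x]: f(x) = (5x + 1)·a(x) + (4x + 1);  a(x) = (6x^2 + 2)·(4x + 1) + (5). The last nonzero remainder is the constant 5 = gcd(f, a) in F_7. Back-substituting through the division chain expresses 5 = s(x)·a(x) + t(x)·f(x) with s(x) ≡ 2x^3 + 6x^2 + 3x + 3 (mod f), so (2x^3 + 6x^2 + 3x + 3)·a(x) ≡ 5 (mod f). Multiplying by 5^(-1) ≡ 3 in F_7 gives a(x)^(-1) ≡ 3·(2x^3 + 6x^2 + 3x + 3) ≡ 6x^3 + 4x^2 + 2x + 2 (mod f). Check: (3x^3 + 6x^2 + x)·(6x^3 + 4x^2 + 2x + 2) = 4x^6 + 6x^5 + x^4 + x^3 + 2x ≡ 1 (mod x^4 + 5x^3 + 4x^2 + 5x + 1).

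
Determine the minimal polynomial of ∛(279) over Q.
m_α(x) = x^3 - 279

α satisfies α^3 = 279, so x^3 - 279 annihilates α. By the rational root test, a rational root p/q (in lowest terms) of x^3 - 279 would satisfy p^3 = 279 q^3, forcing q = 1 and p^3 = 279; but 279 is not a perfect cube, contradiction. A monic cubic over Q with no rational root is irreducible (any nontrivial factorization would include a linear factor). Hence x^3 - 279 is the minimal polynomial of α, and in particular [Q(α):Q] = 3.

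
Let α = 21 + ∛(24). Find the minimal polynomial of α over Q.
m_α(x) = x^3 - 63x^2 + 1323x - 9285

Set β = α - 21 = ∛(24), so β^3 = 24. Then (α - 21)^3 - 24 = 0, i.e. α is a root of g(x) = (x - 21)^3 - 24 = x^3 - 63x^2 + 1323x - 9285. Since g(x) = h(x - 21) where h(x) = x^3 - 24, and h is irreducible over Q (because 24 is not a perfect cube, so h has no rational root, and a monic cubic with no rational root is irreducible), g is also irreducible (irreducibility is preserved under the substitution x → x - 21). Hence m_α(x) = x^3 - 63x^2 + 1323x - 9285.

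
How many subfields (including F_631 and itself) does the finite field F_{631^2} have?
F_{631^2} has 2 subfields

The subfields of F_{p^n} are exactly the fields F_{p^d} for d | n (each is the fixed field of the unique index-d subgroup of Gal(F_{p^n}/F_p) ≅ Z/nZ). The divisors of n = 2 are {1, 2}, giving 2 subfields: F_{631^1}, F_{631^2}.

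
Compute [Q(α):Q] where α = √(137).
[Q(α):Q] = 2

[Q(α):Q] equals the degree of the minimal polynomial of α. Here α^2 = 137 and x^2 - 137 is irreducible (d = 137 is squarefree, ≠ 1, hence not a square), so deg(m_α) = 2. Thus [Q(α):Q] = 2.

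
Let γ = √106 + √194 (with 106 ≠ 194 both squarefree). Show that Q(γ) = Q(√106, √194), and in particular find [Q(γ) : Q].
[Q(γ) : Q] = 4 (equivalently, Q(γ) = Q(√106, √194))

Obviously Q(γ) ⊆ Q(√106, √194), and [Q(√106, √194):Q] = 4 (since 106, 194 are distinct squarefree integers > 1 with 20564 not a perfect square). To show equality we compute the minimal polynomial of γ. From γ = √106 + √194: γ^2 = 106 + 2√(20564) + 194 = 300 + 2√(20564), so γ^2 - 300 = 2√(20564); squaring, (γ^2 - 300)^2 = 4·20564, i.e. γ^4 - 600γ^2 + 90000 - 82256 = 0, i.e. γ^4 - 600γ^2 + 7744 = 0. So γ is a root of x^4 - 600x^2 + 7744. This polynomial is irreducible over Q: it has no rational root (each ±√106 ± √194 is irrational), and any factorization into two quadratics over Q would force √(20564) ∈ Q (pairing opposite roots) or √106, √194 ∈ Q (other pairings), all impossible. Hence [Q(γ):Q] = 4 = [Q(√106, √194):Q], so Q(γ) = Q(√106, √194).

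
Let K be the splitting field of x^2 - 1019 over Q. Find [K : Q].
[K : Q] = 2

f(x) = x^2 - 1019 factors as (x - √1019)(x + √1019). The splitting field is K = Q(√1019). Since 1019 is squarefree and > 1, it is not a perfect square, so x^2 - 1019 is irreducible over Q and [Q(√1019) : Q] = 2. Hence [K : Q] = 2.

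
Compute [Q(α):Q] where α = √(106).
[Q(α):Q] = 2

[Q(α):Q] equals the degree of the minimal polynomial of α. Here α^2 = 106 and x^2 - 106 is irreducible (d = 106 is squarefree, ≠ 1, hence not a square), so deg(m_α) = 2. Thus [Q(α):Q] = 2.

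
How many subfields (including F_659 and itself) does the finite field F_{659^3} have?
F_{659^3} has 2 subfields

The subfields of F_{p^n} are exactly the fields F_{p^d} for d | n (each is the fixed field of the unique index-d subgroup of Gal(F_{p^n}/F_p) ≅ Z/nZ). The divisors of n = 3 are {1, 3}, giving 2 subfields: F_{659^1}, F_{659^3}.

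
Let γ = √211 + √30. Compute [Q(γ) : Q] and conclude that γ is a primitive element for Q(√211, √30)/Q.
[Q(γ) : Q] = 4 (equivalently, Q(γ) = Q(√211, √30))

Obviously Q(γ) ⊆ Q(√211, √30), and [Q(√211, √30):Q] = 4 (since 211, 30 are distinct squarefree integers > 1 with 6330 not a perfect square). To show equality we compute the minimal polynomial of γ. From γ = √211 + √30: γ^2 = 211 + 2√(6330) + 30 = 241 + 2√(6330), so γ^2 - 241 = 2√(6330); squaring, (γ^2 - 241)^2 = 4·6330, i.e. γ^4 - 482γ^2 + 58081 - 25320 = 0, i.e. γ^4 - 482γ^2 + 32761 = 0. So γ is a root of x^4 - 482x^2 + 32761. This polynomial is irreducible over Q: it has no rational root (each ±√211 ± √30 is irrational), and any factorization into two quadratics over Q would force √(6330) ∈ Q (pairing opposite roots) or √211, √30 ∈ Q (other pairings), all impossible. Hence [Q(γ):Q] = 4 = [Q(√211, √30):Q], so Q(γ) = Q(√211, √30).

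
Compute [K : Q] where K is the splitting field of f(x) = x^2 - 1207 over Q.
[K : Q] = 2

f(x) = x^2 - 1207 factors as (x - √1207)(x + √1207). The splitting field is K = Q(√1207). Since 1207 is squarefree and > 1, it is not a perfect square, so x^2 - 1207 is irreducible over Q and [Q(√1207) : Q] = 2. Hence [K : Q] = 2.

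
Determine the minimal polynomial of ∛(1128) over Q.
m_α(x) = x^3 - 1128

α satisfies α^3 = 1128, so x^3 - 1128 annihilates α. By the rational root test, a rational root p/q (in lowest terms) of x^3 - 1128 would satisfy p^3 = 1128 q^3, forcing q = 1 and p^3 = 1128; but 1128 is not a perfect cube, contradiction. A monic cubic over Q with no rational root is irreducible (any nontrivial factorization would include a linear factor). Hence x^3 - 1128 is the minimal polynomial of α, and in particular [Q(α):Q] = 3.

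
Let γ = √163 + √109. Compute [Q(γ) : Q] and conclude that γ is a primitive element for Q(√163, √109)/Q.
[Q(γ) : Q] = 4 (equivalently, Q(γ) = Q(√163, √109))

Obviously Q(γ) ⊆ Q(√163, √109), and [Q(√163, √109):Q] = 4 (since 163, 109 are distinct squarefree integers > 1 with 17767 not a perfect square). To show equality we compute the minimal polynomial of γ. From γ = √163 + √109: γ^2 = 163 + 2√(17767) + 109 = 272 + 2√(17767), so γ^2 - 272 = 2√(17767); squaring, (γ^2 - 272)^2 = 4·17767, i.e. γ^4 - 544γ^2 + 73984 - 71068 = 0, i.e. γ^4 - 544γ^2 + 2916 = 0. So γ is a root of x^4 - 544x^2 + 2916. This polynomial is irreducible over Q: it has no rational root (each ±√163 ± √109 is irrational), and any factorization into two quadratics over Q would force √(17767) ∈ Q (pairing opposite roots) or √163, √109 ∈ Q (other pairings), all impossible. Hence [Q(γ):Q] = 4 = [Q(√163, √109):Q], so Q(γ) = Q(√163, √109).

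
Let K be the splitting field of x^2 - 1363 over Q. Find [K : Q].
[K : Q] = 2

f(x) = x^2 - 1363 factors as (x - √1363)(x + √1363). The splitting field is K = Q(√1363). Since 1363 is squarefree and > 1, it is not a perfect square, so x^2 - 1363 is irreducible over Q and [Q(√1363) : Q] = 2. Hence [K : Q] = 2.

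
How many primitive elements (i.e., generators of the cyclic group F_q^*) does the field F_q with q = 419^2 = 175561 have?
There are φ(175560) = 34560 primitive elements

F_q^* is cyclic of order q - 1 = 175560. A cyclic group of order m has exactly φ(m) generators. Here m = 175560 = 2^3 · 3 · 5 · 7 · 11 · 19, so the number of primitive elements is φ(175560) = 34560.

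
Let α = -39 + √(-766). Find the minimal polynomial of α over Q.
m_α(x) = x^2 + 78x + 2287

From α + 39 = √(-766), squaring gives (α + 39)^2 = -766, i.e. α^2 + 78α + 1521 = -766, so α^2 + 78α + 2287 = 0. The discriminant of x^2 + 78x + 2287 is (78)^2 - 4·(2287) = 6084 - 9148 = -3064, and 4·(-766) is not a perfect square in Q since -766 is squarefree and ≠ 1. Hence x^2 + 78x + 2287 is irreducible over Q and is the minimal polynomial of α.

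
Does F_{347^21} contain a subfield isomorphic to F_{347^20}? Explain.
No: F_{347^20} is not a subfield of F_{347^21}

F_{p^m} embeds in F_{p^n} iff m | n. Here 20 ∤ 21 (since 21 = 1·20 + 1 with remainder 1 ≠ 0), so F_{347^20} is not a subfield of F_{347^21}. Equivalently: if it were, the tower law would give 20 = [F_{347^20}:F_347] dividing [F_{347^21}:F_347] = 21, contradiction.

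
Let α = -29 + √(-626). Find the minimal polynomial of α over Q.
m_α(x) = x^2 + 58x + 1467

From α + 29 = √(-626), squaring gives (α + 29)^2 = -626, i.e. α^2 + 58α + 841 = -626, so α^2 + 58α + 1467 = 0. The discriminant of x^2 + 58x + 1467 is (58)^2 - 4·(1467) = 3364 - 5868 = -2504, and 4·(-626) is not a perfect square in Q since -626 is squarefree and ≠ 1. Hence x^2 + 58x + 1467 is irreducible over Q and is the minimal polynomial of α.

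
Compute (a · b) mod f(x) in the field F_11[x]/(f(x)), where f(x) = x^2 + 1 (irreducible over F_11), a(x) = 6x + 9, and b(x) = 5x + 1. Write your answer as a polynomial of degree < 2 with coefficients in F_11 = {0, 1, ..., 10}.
a · b ≡ 7x + 1 (mod f(x))

Multiply in F_11[x]: a(x)·b(x) = (6x + 9)·(5x + 1) = 8x^2 + 7x + 9. This has degree ≥ 2, so divide by f(x) over F_11: 8x^2 + 7x + 9 = (8)·(x^2 + 1) + (7x + 1). Hence a·b ≡ 7x + 1 (mod f). (F_11[x]/(f) is a field with 11^2 = 121 elements since f is irreducible of degree 2.)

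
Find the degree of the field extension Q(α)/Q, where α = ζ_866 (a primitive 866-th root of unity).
[Q(α):Q] = 432

The minimal polynomial of ζ_866 over Q is the 866-th cyclotomic polynomial Φ_866(x), which is irreducible over Q and has degree φ(866) = 432. Hence [Q(α):Q] = φ(866) = 432.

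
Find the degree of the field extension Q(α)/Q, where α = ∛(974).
[Q(α):Q] = 3

The minimal polynomial of α is x^3 - 974, irreducible over Q since 974 is not a perfect cube (so x^3 - 974 has no rational root). Hence [Q(α):Q] = deg(m_α) = 3.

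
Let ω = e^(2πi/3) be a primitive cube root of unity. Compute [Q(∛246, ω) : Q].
[Q(∛246, ω) : Q] = 6

[Q(∛246):Q] = 3 (min poly x^3 - 246, irreducible since 246 is not a perfect cube). [Q(ω):Q] = 2 (min poly x^2 + x + 1). Since Q(∛246) ⊂ R and ω ∉ R, we have ω ∉ Q(∛246), so x^2 + x + 1 remains irreducible over Q(∛246) and [Q(∛246, ω) : Q(∛246)] = 2. By the tower law, [Q(∛246, ω) : Q] = 3 · 2 = 6. (In fact Q(∛246, ω) is the splitting field of x^3 - 246 over Q.)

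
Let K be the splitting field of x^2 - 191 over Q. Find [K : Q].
[K : Q] = 2

f(x) = x^2 - 191 factors as (x - √191)(x + √191). The splitting field is K = Q(√191). Since 191 is squarefree and > 1, it is not a perfect square, so x^2 - 191 is irreducible over Q and [Q(√191) : Q] = 2. Hence [K : Q] = 2.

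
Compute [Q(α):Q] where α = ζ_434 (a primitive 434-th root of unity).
[Q(α):Q] = 180

The minimal polynomial of ζ_434 over Q is the 434-th cyclotomic polynomial Φ_434(x), which is irreducible over Q and has degree φ(434) = 180. Hence [Q(α):Q] = φ(434) = 180.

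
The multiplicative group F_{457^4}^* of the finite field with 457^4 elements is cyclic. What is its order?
|F_{457^4}^*| = 43617904800

F_{457^4} has 457^4 = 43617904801 elements; its multiplicative group consists of all nonzero elements, so |F_{457^4}^*| = 43617904801 - 1 = 43617904800. (It is cyclic since any finite subgroup of the multiplicative group of a field is cyclic.)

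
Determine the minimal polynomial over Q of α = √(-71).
m_α(x) = x^2 + 71

α satisfies α^2 + 71 = 0, so x^2 + 71 annihilates α. Since d = -71 is squarefree and ≠ 1, it is not a perfect square in Q, so x^2 + 71 has no rational root and is therefore irreducible over Q (a degree-2 polynomial over a field is irreducible iff it has no root). Hence m_α(x) = x^2 + 71.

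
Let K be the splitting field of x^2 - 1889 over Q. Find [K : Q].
[K : Q] = 2

f(x) = x^2 - 1889 factors as (x - √1889)(x + √1889). The splitting field is K = Q(√1889). Since 1889 is squarefree and > 1, it is not a perfect square, so x^2 - 1889 is irreducible over Q and [Q(√1889) : Q] = 2. Hence [K : Q] = 2.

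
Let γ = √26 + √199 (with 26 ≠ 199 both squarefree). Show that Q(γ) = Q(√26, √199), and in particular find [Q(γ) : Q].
[Q(γ) : Q] = 4 (equivalently, Q(γ) = Q(√26, √199))

Obviously Q(γ) ⊆ Q(√26, √199), and [Q(√26, √199):Q] = 4 (since 26, 199 are distinct squarefree integers > 1 with 5174 not a perfect square). To show equality we compute the minimal polynomial of γ. From γ = √26 + √199: γ^2 = 26 + 2√(5174) + 199 = 225 + 2√(5174), so γ^2 - 225 = 2√(5174); squaring, (γ^2 - 225)^2 = 4·5174, i.e. γ^4 - 450γ^2 + 50625 - 20696 = 0, i.e. γ^4 - 450γ^2 + 29929 = 0. So γ is a root of x^4 - 450x^2 + 29929. This polynomial is irreducible over Q: it has no rational root (each ±√26 ± √199 is irrational), and any factorization into two quadratics over Q would force √(5174) ∈ Q (pairing opposite roots) or √26, √199 ∈ Q (other pairings), all impossible. Hence [Q(γ):Q] = 4 = [Q(√26, √199):Q], so Q(γ) = Q(√26, √199).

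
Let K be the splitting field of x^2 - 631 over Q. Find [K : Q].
[K : Q] = 2

f(x) = x^2 - 631 factors as (x - √631)(x + √631). The splitting field is K = Q(√631). Since 631 is squarefree and > 1, it is not a perfect square, so x^2 - 631 is irreducible over Q and [Q(√631) : Q] = 2. Hence [K : Q] = 2.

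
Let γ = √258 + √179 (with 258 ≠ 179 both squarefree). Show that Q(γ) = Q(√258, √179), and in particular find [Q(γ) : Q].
[Q(γ) : Q] = 4 (equivalently, Q(γ) = Q(√258, √179))

Obviously Q(γ) ⊆ Q(√258, √179), and [Q(√258, √179):Q] = 4 (since 258, 179 are distinct squarefree integers > 1 with 46182 not a perfect square). To show equality we compute the minimal polynomial of γ. From γ = √258 + √179: γ^2 = 258 + 2√(46182) + 179 = 437 + 2√(46182), so γ^2 - 437 = 2√(46182); squaring, (γ^2 - 437)^2 = 4·46182, i.e. γ^4 - 874γ^2 + 190969 - 184728 = 0, i.e. γ^4 - 874γ^2 + 6241 = 0. So γ is a root of x^4 - 874x^2 + 6241. This polynomial is irreducible over Q: it has no rational root (each ±√258 ± √179 is irrational), and any factorization into two quadratics over Q would force √(46182) ∈ Q (pairing opposite roots) or √258, √179 ∈ Q (other pairings), all impossible. Hence [Q(γ):Q] = 4 = [Q(√258, √179):Q], so Q(γ) = Q(√258, √179).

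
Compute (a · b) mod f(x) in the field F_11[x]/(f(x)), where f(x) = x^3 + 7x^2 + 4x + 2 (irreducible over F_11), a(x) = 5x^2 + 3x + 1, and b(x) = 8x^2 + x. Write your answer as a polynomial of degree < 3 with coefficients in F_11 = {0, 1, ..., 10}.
a · b ≡ 2x^2 + x + 7 (mod f(x))

Multiply in F_11[x]: a(x)·b(x) = (5x^2 + 3x + 1)·(8x^2 + x) = 7x^4 + 7x^3 + x. This has degree ≥ 3, so divide by f(x) over F_11: 7x^4 + 7x^3 + x = (7x + 2)·(x^3 + 7x^2 + 4x + 2) + (2x^2 + x + 7). Hence a·b ≡ 2x^2 + x + 7 (mod f). (F_11[x]/(f) is a field with 11^3 = 1331 elements since f is irreducible of degree 3.)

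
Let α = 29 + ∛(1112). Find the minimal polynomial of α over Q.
m_α(x) = x^3 - 87x^2 + 2523x - 25501

Set β = α - 29 = ∛(1112), so β^3 = 1112. Then (α - 29)^3 - 1112 = 0, i.e. α is a root of g(x) = (x - 29)^3 - 1112 = x^3 - 87x^2 + 2523x - 25501. Since g(x) = h(x - 29) where h(x) = x^3 - 1112, and h is irreducible over Q (because 1112 is not a perfect cube, so h has no rational root, and a monic cubic with no rational root is irreducible), g is also irreducible (irreducibility is preserved under the substitution x → x - 29). Hence m_α(x) = x^3 - 87x^2 + 2523x - 25501.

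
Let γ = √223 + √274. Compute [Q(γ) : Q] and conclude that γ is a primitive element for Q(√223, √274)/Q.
[Q(γ) : Q] = 4 (equivalently, Q(γ) = Q(√223, √274))

Obviously Q(γ) ⊆ Q(√223, √274), and [Q(√223, √274):Q] = 4 (since 223, 274 are distinct squarefree integers > 1 with 61102 not a perfect square). To show equality we compute the minimal polynomial of γ. From γ = √223 + √274: γ^2 = 223 + 2√(61102) + 274 = 497 + 2√(61102), so γ^2 - 497 = 2√(61102); squaring, (γ^2 - 497)^2 = 4·61102, i.e. γ^4 - 994γ^2 + 247009 - 244408 = 0, i.e. γ^4 - 994γ^2 + 2601 = 0. So γ is a root of x^4 - 994x^2 + 2601. This polynomial is irreducible over Q: it has no rational root (each ±√223 ± √274 is irrational), and any factorization into two quadratics over Q would force √(61102) ∈ Q (pairing opposite roots) or √223, √274 ∈ Q (other pairings), all impossible. Hence [Q(γ):Q] = 4 = [Q(√223, √274):Q], so Q(γ) = Q(√223, √274).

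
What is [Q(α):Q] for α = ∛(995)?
[Q(α):Q] = 3

The minimal polynomial of α is x^3 - 995, irreducible over Q since 995 is not a perfect cube (so x^3 - 995 has no rational root). Hence [Q(α):Q] = deg(m_α) = 3.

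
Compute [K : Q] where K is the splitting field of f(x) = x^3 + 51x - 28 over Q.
[K : Q] = 6

By the rational root test, any rational root of the monic integer polynomial f(x) = x^3 + 51x - 28 must be an integer dividing the constant term -28, i.e. one of ±{1, 2, 4, 7, 14, 28}. Evaluating: f(1) = 24, f(-1) = -80, f(2) = 82, f(-2) = -138, f(4) = 240, f(-4) = -296, f(7) = 672, f(-7) = -728, f(14) = 3430, f(-14) = -3486, f(28) = 23352, f(-28) = -23408; none is 0, so f has no rational root and is therefore irreducible over Q (a cubic with no linear factor over a field is irreducible). For an irreducible cubic, the Galois group is A_3 or S_3 according as the discriminant disc(f) = -4a^3 - 27b^2 = -4·(51)^3 - 27·(-28)^2 = -551772 is or is not a square in Q. Here disc(f) = -551772 is not a perfect square in Q, so the Galois group of f over Q is not contained in A_3 and must be all of S_3. The splitting field has degree |S_3| = 6 over Q, so [K : Q] = 6.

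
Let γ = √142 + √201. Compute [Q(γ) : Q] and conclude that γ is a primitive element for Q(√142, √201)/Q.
[Q(γ) : Q] = 4 (equivalently, Q(γ) = Q(√142, √201))

Obviously Q(γ) ⊆ Q(√142, √201), and [Q(√142, √201):Q] = 4 (since 142, 201 are distinct squarefree integers > 1 with 28542 not a perfect square). To show equality we compute the minimal polynomial of γ. From γ = √142 + √201: γ^2 = 142 + 2√(28542) + 201 = 343 + 2√(28542), so γ^2 - 343 = 2√(28542); squaring, (γ^2 - 343)^2 = 4·28542, i.e. γ^4 - 686γ^2 + 117649 - 114168 = 0, i.e. γ^4 - 686γ^2 + 3481 = 0. So γ is a root of x^4 - 686x^2 + 3481. This polynomial is irreducible over Q: it has no rational root (each ±√142 ± √201 is irrational), and any factorization into two quadratics over Q would force √(28542) ∈ Q (pairing opposite roots) or √142, √201 ∈ Q (other pairings), all impossible. Hence [Q(γ):Q] = 4 = [Q(√142, √201):Q], so Q(γ) = Q(√142, √201).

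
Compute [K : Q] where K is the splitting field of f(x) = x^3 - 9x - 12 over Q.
[K : Q] = 6

By the rational root test, any rational root of the monic integer polynomial f(x) = x^3 - 9x - 12 must be an integer dividing the constant term -12, i.e. one of ±{1, 2, 3, 4, 6, 12}. Evaluating: f(1) = -20, f(-1) = -4, f(2) = -22, f(-2) = -2, f(3) = -12, f(-3) = -12, f(4) = 16, f(-4) = -40, f(6) = 150, f(-6) = -174, f(12) = 1608, f(-12) = -1632; none is 0, so f has no rational root and is therefore irreducible over Q (a cubic with no linear factor over a field is irreducible). For an irreducible cubic, the Galois group is A_3 or S_3 according as the discriminant disc(f) = -4a^3 - 27b^2 = -4·(-9)^3 - 27·(-12)^2 = -972 is or is not a square in Q. Here disc(f) = -972 is not a perfect square in Q, so the Galois group of f over Q is not contained in A_3 and must be all of S_3. The splitting field has degree |S_3| = 6 over Q, so [K : Q] = 6.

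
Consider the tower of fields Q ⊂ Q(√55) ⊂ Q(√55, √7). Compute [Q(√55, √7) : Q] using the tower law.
[Q(√55, √7) : Q] = 4

[Q(√55):Q] = 2 (min poly x^2 - 55, irreducible since 55 is squarefree > 1). For the top step, suppose √7 ∈ Q(√55), say √7 = c + d√55 with c, d ∈ Q. Squaring: 7 = c^2 + 55d^2 + 2cd√55. Since √55 ∉ Q this forces 2cd = 0. If d = 0 then √7 = c ∈ Q, contradicting 7 squarefree > 1. If c = 0 then 7 = 55d^2, so 55·7 = (55d)^2 is a perfect square in Q — but 55·7 = 385 is not a perfect square (since 55 and 7 are distinct squarefree integers). Contradiction. Hence √7 ∉ Q(√55), so x^2 - 7 stays irreducible over Q(√55) and [Q(√55, √7) : Q(√55)] = 2. By the tower law, [Q(√55, √7) : Q] = 2 · 2 = 4.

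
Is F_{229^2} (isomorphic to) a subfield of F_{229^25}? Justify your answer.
No: F_{229^2} is not a subfield of F_{229^25}

F_{p^m} embeds in F_{p^n} iff m | n. Here 2 ∤ 25 (since 25 = 12·2 + 1 with remainder 1 ≠ 0), so F_{229^2} is not a subfield of F_{229^25}. Equivalently: if it were, the tower law would give 2 = [F_{229^2}:F_229] dividing [F_{229^25}:F_229] = 25, contradiction.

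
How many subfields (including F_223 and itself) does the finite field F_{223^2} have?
F_{223^2} has 2 subfields

The subfields of F_{p^n} are exactly the fields F_{p^d} for d | n (each is the fixed field of the unique index-d subgroup of Gal(F_{p^n}/F_p) ≅ Z/nZ). The divisors of n = 2 are {1, 2}, giving 2 subfields: F_{223^1}, F_{223^2}.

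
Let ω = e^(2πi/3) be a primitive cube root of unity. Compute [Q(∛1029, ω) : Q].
[Q(∛1029, ω) : Q] = 6

[Q(∛1029):Q] = 3 (min poly x^3 - 1029, irreducible since 1029 is not a perfect cube). [Q(ω):Q] = 2 (min poly x^2 + x + 1). Since Q(∛1029) ⊂ R and ω ∉ R, we have ω ∉ Q(∛1029), so x^2 + x + 1 remains irreducible over Q(∛1029) and [Q(∛1029, ω) : Q(∛1029)] = 2. By the tower law, [Q(∛1029, ω) : Q] = 3 · 2 = 6. (In fact Q(∛1029, ω) is the splitting field of x^3 - 1029 over Q.)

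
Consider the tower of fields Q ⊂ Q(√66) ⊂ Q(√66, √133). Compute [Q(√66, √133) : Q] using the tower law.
[Q(√66, √133) : Q] = 4

[Q(√66):Q] = 2 (min poly x^2 - 66, irreducible since 66 is squarefree > 1). For the top step, suppose √133 ∈ Q(√66), say √133 = c + d√66 with c, d ∈ Q. Squaring: 133 = c^2 + 66d^2 + 2cd√66. Since √66 ∉ Q this forces 2cd = 0. If d = 0 then √133 = c ∈ Q, contradicting 133 squarefree > 1. If c = 0 then 133 = 66d^2, so 66·133 = (66d)^2 is a perfect square in Q — but 66·133 = 8778 is not a perfect square (since 66 and 133 are distinct squarefree integers). Contradiction. Hence √133 ∉ Q(√66), so x^2 - 133 stays irreducible over Q(√66) and [Q(√66, √133) : Q(√66)] = 2. By the tower law, [Q(√66, √133) : Q] = 2 · 2 = 4.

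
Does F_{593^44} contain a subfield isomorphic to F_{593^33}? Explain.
No: F_{593^33} is not a subfield of F_{593^44}

F_{p^m} embeds in F_{p^n} iff m | n. Here 33 ∤ 44 (since 44 = 1·33 + 11 with remainder 11 ≠ 0), so F_{593^33} is not a subfield of F_{593^44}. Equivalently: if it were, the tower law would give 33 = [F_{593^33}:F_593] dividing [F_{593^44}:F_593] = 44, contradiction.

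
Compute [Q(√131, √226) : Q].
[Q(√131, √226) : Q] = 4

[Q(√131):Q] = 2 (min poly x^2 - 131, irreducible since 131 is squarefree > 1). For the top step, suppose √226 ∈ Q(√131), say √226 = c + d√131 with c, d ∈ Q. Squaring: 226 = c^2 + 131d^2 + 2cd√131. Since √131 ∉ Q this forces 2cd = 0. If d = 0 then √226 = c ∈ Q, contradicting 226 squarefree > 1. If c = 0 then 226 = 131d^2, so 131·226 = (131d)^2 is a perfect square in Q — but 131·226 = 29606 is not a perfect square (since 131 and 226 are distinct squarefree integers). Contradiction. Hence √226 ∉ Q(√131), so x^2 - 226 stays irreducible over Q(√131) and [Q(√131, √226) : Q(√131)] = 2. By the tower law, [Q(√131, √226) : Q] = 2 · 2 = 4.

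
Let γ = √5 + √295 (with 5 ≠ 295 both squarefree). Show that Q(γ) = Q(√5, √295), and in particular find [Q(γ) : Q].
[Q(γ) : Q] = 4 (equivalently, Q(γ) = Q(√5, √295))

Obviously Q(γ) ⊆ Q(√5, √295), and [Q(√5, √295):Q] = 4 (since 5, 295 are distinct squarefree integers > 1 with 1475 not a perfect square). To show equality we compute the minimal polynomial of γ. From γ = √5 + √295: γ^2 = 5 + 2√(1475) + 295 = 300 + 2√(1475), so γ^2 - 300 = 2√(1475); squaring, (γ^2 - 300)^2 = 4·1475, i.e. γ^4 - 600γ^2 + 90000 - 5900 = 0, i.e. γ^4 - 600γ^2 + 84100 = 0. So γ is a root of x^4 - 600x^2 + 84100. This polynomial is irreducible over Q: it has no rational root (each ±√5 ± √295 is irrational), and any factorization into two quadratics over Q would force √(1475) ∈ Q (pairing opposite roots) or √5, √295 ∈ Q (other pairings), all impossible. Hence [Q(γ):Q] = 4 = [Q(√5, √295):Q], so Q(γ) = Q(√5, √295).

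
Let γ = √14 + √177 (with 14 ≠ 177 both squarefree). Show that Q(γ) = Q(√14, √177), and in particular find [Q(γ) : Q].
[Q(γ) : Q] = 4 (equivalently, Q(γ) = Q(√14, √177))

Obviously Q(γ) ⊆ Q(√14, √177), and [Q(√14, √177):Q] = 4 (since 14, 177 are distinct squarefree integers > 1 with 2478 not a perfect square). To show equality we compute the minimal polynomial of γ. From γ = √14 + √177: γ^2 = 14 + 2√(2478) + 177 = 191 + 2√(2478), so γ^2 - 191 = 2√(2478); squaring, (γ^2 - 191)^2 = 4·2478, i.e. γ^4 - 382γ^2 + 36481 - 9912 = 0, i.e. γ^4 - 382γ^2 + 26569 = 0. So γ is a root of x^4 - 382x^2 + 26569. This polynomial is irreducible over Q: it has no rational root (each ±√14 ± √177 is irrational), and any factorization into two quadratics over Q would force √(2478) ∈ Q (pairing opposite roots) or √14, √177 ∈ Q (other pairings), all impossible. Hence [Q(γ):Q] = 4 = [Q(√14, √177):Q], so Q(γ) = Q(√14, √177).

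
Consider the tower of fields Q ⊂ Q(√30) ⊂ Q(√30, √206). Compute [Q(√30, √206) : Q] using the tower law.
[Q(√30, √206) : Q] = 4

[Q(√30):Q] = 2 (min poly x^2 - 30, irreducible since 30 is squarefree > 1). For the top step, suppose √206 ∈ Q(√30), say √206 = c + d√30 with c, d ∈ Q. Squaring: 206 = c^2 + 30d^2 + 2cd√30. Since √30 ∉ Q this forces 2cd = 0. If d = 0 then √206 = c ∈ Q, contradicting 206 squarefree > 1. If c = 0 then 206 = 30d^2, so 30·206 = (30d)^2 is a perfect square in Q — but 30·206 = 6180 is not a perfect square (since 30 and 206 are distinct squarefree integers). Contradiction. Hence √206 ∉ Q(√30), so x^2 - 206 stays irreducible over Q(√30) and [Q(√30, √206) : Q(√30)] = 2. By the tower law, [Q(√30, √206) : Q] = 2 · 2 = 4.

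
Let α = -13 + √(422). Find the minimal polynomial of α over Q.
m_α(x) = x^2 + 26x - 253

From α + 13 = √(422), squaring gives (α + 13)^2 = 422, i.e. α^2 + 26α + 169 = 422, so α^2 + 26α - 253 = 0. The discriminant of x^2 + 26x - 253 is (26)^2 - 4·(-253) = 676 + 1012 = 1688, and 4·(422) is not a perfect square in Q since 422 is squarefree and ≠ 1. Hence x^2 + 26x - 253 is irreducible over Q and is the minimal polynomial of α.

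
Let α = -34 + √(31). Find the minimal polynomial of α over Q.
m_α(x) = x^2 + 68x + 1125

From α + 34 = √(31), squaring gives (α + 34)^2 = 31, i.e. α^2 + 68α + 1156 = 31, so α^2 + 68α + 1125 = 0. The discriminant of x^2 + 68x + 1125 is (68)^2 - 4·(1125) = 4624 - 4500 = 124, and 4·(31) is not a perfect square in Q since 31 is squarefree and ≠ 1. Hence x^2 + 68x + 1125 is irreducible over Q and is the minimal polynomial of α.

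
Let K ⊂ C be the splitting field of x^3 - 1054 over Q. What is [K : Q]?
[K : Q] = 6

The roots of x^3 - 1054 are ∛1054, ω∛1054, ω^2∛1054 where ω = e^(2πi/3) is a primitive cube root of unity, so K = Q(∛1054, ω). Now [Q(∛1054):Q] = 3 (since 1054 is not a perfect cube, x^3 - 1054 is irreducible) and [Q(ω):Q] = 2. Both 2 and 3 divide [K:Q], and [K:Q] ≤ 3·2 = 6, so [K:Q] = 6. (Equivalently: Q(∛1054) ⊂ R but ω ∉ R, so [K : Q(∛1054)] = 2.)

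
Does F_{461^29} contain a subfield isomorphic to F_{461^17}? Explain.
No: F_{461^17} is not a subfield of F_{461^29}

F_{p^m} embeds in F_{p^n} iff m | n. Here 17 ∤ 29 (since 29 = 1·17 + 12 with remainder 12 ≠ 0), so F_{461^17} is not a subfield of F_{461^29}. Equivalently: if it were, the tower law would give 17 = [F_{461^17}:F_461] dividing [F_{461^29}:F_461] = 29, contradiction.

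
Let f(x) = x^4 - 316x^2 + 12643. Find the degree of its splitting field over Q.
[K : Q] = 4

Solving the quadratic in x^2: x^2 = (316 ± √(316^2 - 4·12643))/2 = (316 ± √49284)/2 = (316 ± 222)/2, giving x^2 = 47 or x^2 = 269. So f(x) = (x^2 - 47)(x^2 - 269) and the roots of f are ±√47, ±√269. Hence the splitting field is K = Q(√47, √269). Since 47 and 269 are distinct squarefree integers > 1, their product 12643 is not a perfect square, so √269 ∉ Q(√47). By the tower law [K:Q] = [Q(√47,√269):Q(√47)] · [Q(√47):Q] = 2 · 2 = 4.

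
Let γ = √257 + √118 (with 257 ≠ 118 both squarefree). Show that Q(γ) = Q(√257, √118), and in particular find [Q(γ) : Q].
[Q(γ) : Q] = 4 (equivalently, Q(γ) = Q(√257, √118))

Obviously Q(γ) ⊆ Q(√257, √118), and [Q(√257, √118):Q] = 4 (since 257, 118 are distinct squarefree integers > 1 with 30326 not a perfect square). To show equality we compute the minimal polynomial of γ. From γ = √257 + √118: γ^2 = 257 + 2√(30326) + 118 = 375 + 2√(30326), so γ^2 - 375 = 2√(30326); squaring, (γ^2 - 375)^2 = 4·30326, i.e. γ^4 - 750γ^2 + 140625 - 121304 = 0, i.e. γ^4 - 750γ^2 + 19321 = 0. So γ is a root of x^4 - 750x^2 + 19321. This polynomial is irreducible over Q: it has no rational root (each ±√257 ± √118 is irrational), and any factorization into two quadratics over Q would force √(30326) ∈ Q (pairing opposite roots) or √257, √118 ∈ Q (other pairings), all impossible. Hence [Q(γ):Q] = 4 = [Q(√257, √118):Q], so Q(γ) = Q(√257, √118).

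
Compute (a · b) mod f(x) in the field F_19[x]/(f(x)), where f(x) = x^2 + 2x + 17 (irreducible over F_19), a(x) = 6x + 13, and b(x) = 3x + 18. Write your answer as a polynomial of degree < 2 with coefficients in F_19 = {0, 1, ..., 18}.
a · b ≡ 16x + 4 (mod f(x))

Multiply in F_19[x]: a(x)·b(x) = (6x + 13)·(3x + 18) = 18x^2 + 14x + 6. This has degree ≥ 2, so divide by f(x) over F_19: 18x^2 + 14x + 6 = (18)·(x^2 + 2x + 17) + (16x + 4). Hence a·b ≡ 16x + 4 (mod f). (F_19[x]/(f) is a field with 19^2 = 361 elements since f is irreducible of degree 2.)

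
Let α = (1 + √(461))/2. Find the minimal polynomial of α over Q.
m_α(x) = x^2 - x - 115

From 2α - 1 = √(461), squaring gives (2α - 1)^2 = 461, i.e. 4α^2 - 4α + 1 = 461, so α^2 - α + (1 - 461)/4 = 0. Since 461 ≡ 1 (mod 4), (1 - 461)/4 = -115 ∈ Z. The polynomial x^2 - x - 115 has discriminant 1 - 4·(-115) = 461, which is not a perfect square in Q (d = 461 is squarefree and ≠ 1), so x^2 - x - 115 is irreducible over Q. It is the minimal polynomial of α.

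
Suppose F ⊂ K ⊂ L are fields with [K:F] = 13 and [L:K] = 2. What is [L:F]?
[L:F] = 26

The tower law says that for any tower of field extensions F ⊂ K ⊂ L with finite degrees, [L:F] = [L:K] · [K:F]. Here this gives [L:F] = 2 · 13 = 26.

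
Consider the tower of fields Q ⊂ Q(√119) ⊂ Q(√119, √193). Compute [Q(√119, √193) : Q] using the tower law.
[Q(√119, √193) : Q] = 4

[Q(√119):Q] = 2 (min poly x^2 - 119, irreducible since 119 is squarefree > 1). For the top step, suppose √193 ∈ Q(√119), say √193 = c + d√119 with c, d ∈ Q. Squaring: 193 = c^2 + 119d^2 + 2cd√119. Since √119 ∉ Q this forces 2cd = 0. If d = 0 then √193 = c ∈ Q, contradicting 193 squarefree > 1. If c = 0 then 193 = 119d^2, so 119·193 = (119d)^2 is a perfect square in Q — but 119·193 = 22967 is not a perfect square (since 119 and 193 are distinct squarefree integers). Contradiction. Hence √193 ∉ Q(√119), so x^2 - 193 stays irreducible over Q(√119) and [Q(√119, √193) : Q(√119)] = 2. By the tower law, [Q(√119, √193) : Q] = 2 · 2 = 4.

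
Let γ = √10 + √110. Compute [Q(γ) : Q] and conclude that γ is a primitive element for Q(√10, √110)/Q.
[Q(γ) : Q] = 4 (equivalently, Q(γ) = Q(√10, √110))

Obviously Q(γ) ⊆ Q(√10, √110), and [Q(√10, √110):Q] = 4 (since 10, 110 are distinct squarefree integers > 1 with 1100 not a perfect square). To show equality we compute the minimal polynomial of γ. From γ = √10 + √110: γ^2 = 10 + 2√(1100) + 110 = 120 + 2√(1100), so γ^2 - 120 = 2√(1100); squaring, (γ^2 - 120)^2 = 4·1100, i.e. γ^4 - 240γ^2 + 14400 - 4400 = 0, i.e. γ^4 - 240γ^2 + 10000 = 0. So γ is a root of x^4 - 240x^2 + 10000. This polynomial is irreducible over Q: it has no rational root (each ±√10 ± √110 is irrational), and any factorization into two quadratics over Q would force √(1100) ∈ Q (pairing opposite roots) or √10, √110 ∈ Q (other pairings), all impossible. Hence [Q(γ):Q] = 4 = [Q(√10, √110):Q], so Q(γ) = Q(√10, √110).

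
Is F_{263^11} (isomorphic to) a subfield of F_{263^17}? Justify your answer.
No: F_{263^11} is not a subfield of F_{263^17}

F_{p^m} embeds in F_{p^n} iff m | n. Here 11 ∤ 17 (since 17 = 1·11 + 6 with remainder 6 ≠ 0), so F_{263^11} is not a subfield of F_{263^17}. Equivalently: if it were, the tower law would give 11 = [F_{263^11}:F_263] dividing [F_{263^17}:F_263] = 17, contradiction.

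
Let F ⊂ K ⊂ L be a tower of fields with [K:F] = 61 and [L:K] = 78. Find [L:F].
[L:F] = 4758

The tower law says that for any tower of field extensions F ⊂ K ⊂ L with finite degrees, [L:F] = [L:K] · [K:F]. Here this gives [L:F] = 78 · 61 = 4758.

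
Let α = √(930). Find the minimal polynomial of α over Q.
m_α(x) = x^2 - 930

α satisfies α^2 - 930 = 0, so x^2 - 930 annihilates α. Since d = 930 is squarefree and ≠ 1, it is not a perfect square in Q, so x^2 - 930 has no rational root and is therefore irreducible over Q (a degree-2 polynomial over a field is irreducible iff it has no root). Hence m_α(x) = x^2 - 930.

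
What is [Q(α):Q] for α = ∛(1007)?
[Q(α):Q] = 3

The minimal polynomial of α is x^3 - 1007, irreducible over Q since 1007 is not a perfect cube (so x^3 - 1007 has no rational root). Hence [Q(α):Q] = deg(m_α) = 3.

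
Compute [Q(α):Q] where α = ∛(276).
[Q(α):Q] = 3

The minimal polynomial of α is x^3 - 276, irreducible over Q since 276 is not a perfect cube (so x^3 - 276 has no rational root). Hence [Q(α):Q] = deg(m_α) = 3.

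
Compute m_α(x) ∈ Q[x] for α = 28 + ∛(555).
m_α(x) = x^3 - 84x^2 + 2352x - 22507

Set β = α - 28 = ∛(555), so β^3 = 555. Then (α - 28)^3 - 555 = 0, i.e. α is a root of g(x) = (x - 28)^3 - 555 = x^3 - 84x^2 + 2352x - 22507. Since g(x) = h(x - 28) where h(x) = x^3 - 555, and h is irreducible over Q (because 555 is not a perfect cube, so h has no rational root, and a monic cubic with no rational root is irreducible), g is also irreducible (irreducibility is preserved under the substitution x → x - 28). Hence m_α(x) = x^3 - 84x^2 + 2352x - 22507.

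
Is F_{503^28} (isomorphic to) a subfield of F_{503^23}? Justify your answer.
No: F_{503^28} is not a subfield of F_{503^23}

F_{p^m} embeds in F_{p^n} iff m | n. Here 28 ∤ 23 (since 23 = 0·28 + 23 with remainder 23 ≠ 0), so F_{503^28} is not a subfield of F_{503^23}. Equivalently: if it were, the tower law would give 28 = [F_{503^28}:F_503] dividing [F_{503^23}:F_503] = 23, contradiction.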